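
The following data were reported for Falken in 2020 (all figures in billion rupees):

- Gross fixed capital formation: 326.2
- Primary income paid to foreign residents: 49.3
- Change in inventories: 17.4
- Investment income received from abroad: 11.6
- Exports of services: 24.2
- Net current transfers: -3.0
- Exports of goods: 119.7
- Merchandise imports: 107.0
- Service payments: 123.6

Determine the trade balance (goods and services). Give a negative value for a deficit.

Goods balance = 119.7 - 107.0 = 12.7
Services balance = 24.2 - 123.6 = -99.4
Trade balance (goods + services) = 12.7 + (-99.4) = -86.7

-86.7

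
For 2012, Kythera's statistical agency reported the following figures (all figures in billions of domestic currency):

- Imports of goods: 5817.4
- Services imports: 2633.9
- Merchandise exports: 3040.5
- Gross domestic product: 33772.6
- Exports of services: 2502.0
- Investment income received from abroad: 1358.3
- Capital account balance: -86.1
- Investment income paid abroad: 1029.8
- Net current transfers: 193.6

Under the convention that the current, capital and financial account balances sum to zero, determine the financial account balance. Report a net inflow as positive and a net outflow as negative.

2472.8

Goods balance = 3040.5 - 5817.4 = -2776.9
Services balance = 2502.0 - 2633.9 = -131.9
Trade balance (goods + services) = -2776.9 + (-131.9) = -2908.8
Net primary income = 1358.3 - 1029.8 = 328.5
Net secondary income = 193.6
Current account = -2908.8 + 328.5 + 193.6 = -2386.7
Financial account = -(-2386.7 + (-86.1)) = 2472.8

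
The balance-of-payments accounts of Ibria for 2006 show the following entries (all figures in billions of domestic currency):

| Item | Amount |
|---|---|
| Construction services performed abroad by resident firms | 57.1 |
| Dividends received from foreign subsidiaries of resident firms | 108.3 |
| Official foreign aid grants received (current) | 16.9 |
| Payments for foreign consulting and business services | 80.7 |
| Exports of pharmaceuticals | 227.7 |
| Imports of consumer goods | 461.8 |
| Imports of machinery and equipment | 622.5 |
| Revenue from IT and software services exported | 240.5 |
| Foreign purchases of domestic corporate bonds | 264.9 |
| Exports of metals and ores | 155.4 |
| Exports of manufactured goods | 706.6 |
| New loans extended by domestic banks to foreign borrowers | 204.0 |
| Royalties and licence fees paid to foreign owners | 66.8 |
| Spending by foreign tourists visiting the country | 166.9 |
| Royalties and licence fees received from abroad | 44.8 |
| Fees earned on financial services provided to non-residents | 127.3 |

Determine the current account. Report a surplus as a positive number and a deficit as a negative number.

Goods: 155.4 - 622.5 + 227.7 + 706.6 - 461.8 = 5.4
Services: 127.3 + 44.8 - 66.8 + 166.9 + 57.1 + 240.5 - 80.7 = 489.1
Primary income: 108.3
Secondary income: 16.9
Current account = 5.4 + 489.1 + 108.3 + 16.9 = 619.7
(Excluded from the current account — financial account: foreign purchases of domestic corporate bonds 264.9, new loans extended by domestic banks to foreign borrowers 204.0.)

619.7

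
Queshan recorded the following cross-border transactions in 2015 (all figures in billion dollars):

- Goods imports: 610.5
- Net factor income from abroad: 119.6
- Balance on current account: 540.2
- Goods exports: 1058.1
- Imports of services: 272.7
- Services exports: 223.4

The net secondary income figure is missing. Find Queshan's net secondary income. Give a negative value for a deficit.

Current account = goods balance + services balance + net primary income + net secondary income
Sum of the known components = 517.9
Net secondary income = CA - (known components) = 540.2 - 517.9 = 22.3

22.3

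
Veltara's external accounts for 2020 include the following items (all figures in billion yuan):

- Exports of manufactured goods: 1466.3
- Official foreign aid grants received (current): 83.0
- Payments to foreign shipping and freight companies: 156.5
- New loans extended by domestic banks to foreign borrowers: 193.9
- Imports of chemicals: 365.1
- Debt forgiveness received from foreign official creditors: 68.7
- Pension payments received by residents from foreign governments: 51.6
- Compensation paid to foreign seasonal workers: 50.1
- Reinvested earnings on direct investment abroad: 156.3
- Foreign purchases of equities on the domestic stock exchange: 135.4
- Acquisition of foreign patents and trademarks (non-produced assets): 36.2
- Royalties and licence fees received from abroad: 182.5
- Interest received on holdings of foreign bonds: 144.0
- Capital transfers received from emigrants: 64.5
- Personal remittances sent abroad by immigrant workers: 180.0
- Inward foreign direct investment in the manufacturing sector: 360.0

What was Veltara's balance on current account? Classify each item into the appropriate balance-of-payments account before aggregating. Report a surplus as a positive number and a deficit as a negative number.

Goods: 1466.3 - 365.1 = 1101.2
Services: 182.5 - 156.5 = 26.0
Primary income: 144.0 - 50.1 + 156.3 = 250.2
Secondary income: 51.6 + 83.0 - 180.0 = -45.4
Current account = 1101.2 + 26.0 + 250.2 + (-45.4) = 1332.0
(Excluded from the current account — financial account: new loans extended by domestic banks to foreign borrowers 193.9, foreign purchases of equities on the domestic stock exchange 135.4, inward foreign direct investment in the manufacturing sector 360.0; capital account: debt forgiveness received from foreign official creditors 68.7, acquisition of foreign patents and trademarks (non-produced assets) 36.2, capital transfers received from emigrants 64.5.)

1332.0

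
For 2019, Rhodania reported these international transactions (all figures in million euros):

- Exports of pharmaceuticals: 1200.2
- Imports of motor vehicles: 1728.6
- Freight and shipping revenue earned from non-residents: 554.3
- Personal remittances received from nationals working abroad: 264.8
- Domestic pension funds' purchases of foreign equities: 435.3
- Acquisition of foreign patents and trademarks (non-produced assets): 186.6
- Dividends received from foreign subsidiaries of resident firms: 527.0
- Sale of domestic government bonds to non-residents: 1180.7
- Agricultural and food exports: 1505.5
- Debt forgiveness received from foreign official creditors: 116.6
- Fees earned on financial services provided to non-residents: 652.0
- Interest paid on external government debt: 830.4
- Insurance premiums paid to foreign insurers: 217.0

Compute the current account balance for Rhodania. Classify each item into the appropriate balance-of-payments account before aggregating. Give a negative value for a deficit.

1927.8

Goods: 1200.2 - 1728.6 + 1505.5 = 977.1
Services: 554.3 - 217.0 + 652.0 = 989.3
Primary income: -830.4 + 527.0 = -303.4
Secondary income: 264.8
Current account = 977.1 + 989.3 + (-303.4) + 264.8 = 1927.8
(Excluded from the current account — financial account: domestic pension funds' purchases of foreign equities 435.3, sale of domestic government bonds to non-residents 1180.7; capital account: acquisition of foreign patents and trademarks (non-produced assets) 186.6, debt forgiveness received from foreign official creditors 116.6.)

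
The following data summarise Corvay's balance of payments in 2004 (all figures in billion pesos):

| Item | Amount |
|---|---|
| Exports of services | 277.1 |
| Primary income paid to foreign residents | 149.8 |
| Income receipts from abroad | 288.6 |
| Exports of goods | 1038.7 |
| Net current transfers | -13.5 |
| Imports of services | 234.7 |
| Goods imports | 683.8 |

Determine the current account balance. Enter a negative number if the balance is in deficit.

522.6

Goods balance = 1038.7 - 683.8 = 354.9
Services balance = 277.1 - 234.7 = 42.4
Trade balance (goods + services) = 354.9 + 42.4 = 397.3
Net primary income = 288.6 - 149.8 = 138.8
Net secondary income = -13.5
Current account = 397.3 + 138.8 + (-13.5) = 522.6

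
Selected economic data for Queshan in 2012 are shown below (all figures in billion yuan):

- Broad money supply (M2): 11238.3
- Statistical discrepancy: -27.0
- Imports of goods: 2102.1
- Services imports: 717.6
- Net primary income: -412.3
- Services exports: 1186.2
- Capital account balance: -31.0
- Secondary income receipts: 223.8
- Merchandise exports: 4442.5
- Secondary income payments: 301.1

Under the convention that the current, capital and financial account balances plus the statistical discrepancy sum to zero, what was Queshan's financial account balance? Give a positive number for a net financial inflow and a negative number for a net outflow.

Goods balance = 4442.5 - 2102.1 = 2340.4
Services balance = 1186.2 - 717.6 = 468.6
Trade balance (goods + services) = 2340.4 + 468.6 = 2809.0
Net primary income = -412.3
Net secondary income = 223.8 - 301.1 = -77.3
Current account = 2809.0 + (-412.3) + (-77.3) = 2319.4
Financial account = -(2319.4 + (-31.0) + (-27.0)) = -2261.4

-2261.4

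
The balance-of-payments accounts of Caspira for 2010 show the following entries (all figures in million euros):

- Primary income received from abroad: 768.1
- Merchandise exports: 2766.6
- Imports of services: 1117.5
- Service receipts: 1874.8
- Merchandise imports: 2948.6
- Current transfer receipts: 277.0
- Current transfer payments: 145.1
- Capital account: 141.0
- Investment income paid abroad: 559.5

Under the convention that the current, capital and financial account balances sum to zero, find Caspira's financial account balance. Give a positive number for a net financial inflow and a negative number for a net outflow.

-1056.8

Goods balance = 2766.6 - 2948.6 = -182.0
Services balance = 1874.8 - 1117.5 = 757.3
Trade balance (goods + services) = -182.0 + 757.3 = 575.3
Net primary income = 768.1 - 559.5 = 208.6
Net secondary income = 277.0 - 145.1 = 131.9
Current account = 575.3 + 208.6 + 131.9 = 915.8
Financial account = -(915.8 + 141.0) = -1056.8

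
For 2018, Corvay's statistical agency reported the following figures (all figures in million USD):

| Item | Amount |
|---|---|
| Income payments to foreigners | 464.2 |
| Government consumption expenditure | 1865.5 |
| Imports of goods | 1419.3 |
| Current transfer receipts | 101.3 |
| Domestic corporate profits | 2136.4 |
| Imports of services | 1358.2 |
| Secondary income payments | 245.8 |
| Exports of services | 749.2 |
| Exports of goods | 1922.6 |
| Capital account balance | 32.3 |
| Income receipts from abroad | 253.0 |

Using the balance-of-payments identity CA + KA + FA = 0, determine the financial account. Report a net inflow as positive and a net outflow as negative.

Goods balance = 1922.6 - 1419.3 = 503.3
Services balance = 749.2 - 1358.2 = -609.0
Trade balance (goods + services) = 503.3 + (-609.0) = -105.7
Net primary income = 253.0 - 464.2 = -211.2
Net secondary income = 101.3 - 245.8 = -144.5
Current account = -105.7 + (-211.2) + (-144.5) = -461.4
Financial account = -(-461.4 + 32.3) = 429.1

429.1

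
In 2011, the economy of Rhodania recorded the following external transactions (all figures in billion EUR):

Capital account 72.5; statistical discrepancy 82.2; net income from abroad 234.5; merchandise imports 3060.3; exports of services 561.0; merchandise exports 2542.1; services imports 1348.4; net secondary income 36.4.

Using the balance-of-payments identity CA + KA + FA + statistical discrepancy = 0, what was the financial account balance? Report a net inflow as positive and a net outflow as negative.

880.0

Goods balance = 2542.1 - 3060.3 = -518.2
Services balance = 561.0 - 1348.4 = -787.4
Trade balance (goods + services) = -518.2 + (-787.4) = -1305.6
Net primary income = 234.5
Net secondary income = 36.4
Current account = -1305.6 + 234.5 + 36.4 = -1034.7
Financial account = -(-1034.7 + 72.5 + 82.2) = 880.0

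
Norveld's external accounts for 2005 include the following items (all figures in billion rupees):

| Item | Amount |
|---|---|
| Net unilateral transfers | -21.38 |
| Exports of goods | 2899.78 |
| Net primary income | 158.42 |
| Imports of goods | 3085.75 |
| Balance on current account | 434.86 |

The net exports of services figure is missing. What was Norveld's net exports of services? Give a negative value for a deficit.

483.79

Current account = goods balance + services balance + net primary income + net secondary income
Sum of the known components = -48.93
Net exports of services = CA - (known components) = 434.86 - (-48.93) = 483.79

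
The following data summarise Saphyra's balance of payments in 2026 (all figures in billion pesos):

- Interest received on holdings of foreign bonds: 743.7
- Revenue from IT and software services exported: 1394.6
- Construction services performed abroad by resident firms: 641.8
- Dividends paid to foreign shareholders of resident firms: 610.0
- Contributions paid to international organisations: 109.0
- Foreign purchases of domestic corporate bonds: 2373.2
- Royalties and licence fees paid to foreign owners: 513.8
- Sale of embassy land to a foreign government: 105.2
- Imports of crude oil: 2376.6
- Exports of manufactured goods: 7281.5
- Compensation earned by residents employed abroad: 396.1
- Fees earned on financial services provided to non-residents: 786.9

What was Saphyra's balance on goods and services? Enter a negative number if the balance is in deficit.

7214.4

Goods: -2376.6 + 7281.5 = 4904.9
Services: 641.8 + 786.9 - 513.8 + 1394.6 = 2309.5
Trade balance = 4904.9 + 2309.5 = 7214.4
(Excluded from the trade balance — primary income: interest received on holdings of foreign bonds 743.7, dividends paid to foreign shareholders of resident firms 610.0, compensation earned by residents employed abroad 396.1; secondary income: contributions paid to international organisations 109.0; financial account: foreign purchases of domestic corporate bonds 2373.2; capital account: sale of embassy land to a foreign government 105.2.)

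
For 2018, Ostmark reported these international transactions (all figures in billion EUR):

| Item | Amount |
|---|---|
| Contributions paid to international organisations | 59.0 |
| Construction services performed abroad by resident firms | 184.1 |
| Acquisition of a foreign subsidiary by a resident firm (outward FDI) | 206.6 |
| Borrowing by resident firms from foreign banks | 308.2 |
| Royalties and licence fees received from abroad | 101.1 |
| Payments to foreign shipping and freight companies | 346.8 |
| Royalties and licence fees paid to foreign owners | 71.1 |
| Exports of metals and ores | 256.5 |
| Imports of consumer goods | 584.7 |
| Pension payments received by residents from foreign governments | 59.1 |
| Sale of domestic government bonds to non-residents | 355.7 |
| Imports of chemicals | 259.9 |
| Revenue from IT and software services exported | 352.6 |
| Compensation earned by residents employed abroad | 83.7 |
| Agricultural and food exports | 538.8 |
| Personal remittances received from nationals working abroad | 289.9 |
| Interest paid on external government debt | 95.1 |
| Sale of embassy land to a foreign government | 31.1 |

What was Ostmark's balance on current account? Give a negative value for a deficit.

Goods: 538.8 - 584.7 - 259.9 + 256.5 = -49.3
Services: 184.1 + 352.6 + 101.1 - 346.8 - 71.1 = 219.9
Primary income: 83.7 - 95.1 = -11.4
Secondary income: -59.0 + 289.9 + 59.1 = 290.0
Current account = (-49.3) + 219.9 + (-11.4) + 290.0 = 449.2
(Excluded from the current account — financial account: acquisition of a foreign subsidiary by a resident firm (outward FDI) 206.6, borrowing by resident firms from foreign banks 308.2, sale of domestic government bonds to non-residents 355.7; capital account: sale of embassy land to a foreign government 31.1.)

449.2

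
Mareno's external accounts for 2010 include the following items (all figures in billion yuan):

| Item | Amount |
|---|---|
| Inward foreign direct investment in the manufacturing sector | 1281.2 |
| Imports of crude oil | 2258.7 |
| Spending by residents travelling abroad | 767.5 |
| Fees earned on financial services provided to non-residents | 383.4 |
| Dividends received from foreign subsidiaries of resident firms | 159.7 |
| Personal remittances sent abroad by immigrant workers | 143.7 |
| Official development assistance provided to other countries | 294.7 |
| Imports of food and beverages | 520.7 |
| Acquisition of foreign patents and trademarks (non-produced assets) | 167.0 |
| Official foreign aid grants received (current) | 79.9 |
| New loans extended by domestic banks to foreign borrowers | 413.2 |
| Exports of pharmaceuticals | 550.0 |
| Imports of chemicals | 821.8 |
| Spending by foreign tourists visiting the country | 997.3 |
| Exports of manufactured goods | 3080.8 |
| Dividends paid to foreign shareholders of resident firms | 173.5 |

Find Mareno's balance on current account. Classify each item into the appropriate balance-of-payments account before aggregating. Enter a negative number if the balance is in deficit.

Goods: -2258.7 - 821.8 + 3080.8 + 550.0 - 520.7 = 29.6
Services: -767.5 + 997.3 + 383.4 = 613.2
Primary income: 159.7 - 173.5 = -13.8
Secondary income: 79.9 - 294.7 - 143.7 = -358.5
Current account = 29.6 + 613.2 + (-13.8) + (-358.5) = 270.5
(Excluded from the current account — financial account: inward foreign direct investment in the manufacturing sector 1281.2, new loans extended by domestic banks to foreign borrowers 413.2; capital account: acquisition of foreign patents and trademarks (non-produced assets) 167.0.)

270.5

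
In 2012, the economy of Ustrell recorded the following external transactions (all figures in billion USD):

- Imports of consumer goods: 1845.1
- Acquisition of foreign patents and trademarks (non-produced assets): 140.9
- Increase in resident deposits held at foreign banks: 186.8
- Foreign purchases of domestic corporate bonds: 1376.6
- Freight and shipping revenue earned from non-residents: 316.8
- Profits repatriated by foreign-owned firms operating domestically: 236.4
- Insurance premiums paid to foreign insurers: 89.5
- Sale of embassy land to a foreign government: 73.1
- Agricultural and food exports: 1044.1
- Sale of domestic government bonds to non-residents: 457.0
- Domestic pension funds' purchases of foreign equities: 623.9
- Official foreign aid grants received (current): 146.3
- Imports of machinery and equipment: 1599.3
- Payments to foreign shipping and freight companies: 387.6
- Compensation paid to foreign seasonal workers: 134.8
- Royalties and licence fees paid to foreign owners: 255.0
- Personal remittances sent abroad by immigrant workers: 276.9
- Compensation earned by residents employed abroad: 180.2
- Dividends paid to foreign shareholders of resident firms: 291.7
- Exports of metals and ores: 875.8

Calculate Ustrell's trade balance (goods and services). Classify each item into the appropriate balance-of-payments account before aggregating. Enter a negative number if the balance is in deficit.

-1939.8

Goods: 875.8 + 1044.1 - 1599.3 - 1845.1 = -1524.5
Services: -89.5 - 387.6 - 255.0 + 316.8 = -415.3
Trade balance = -1524.5 + (-415.3) = -1939.8
(Excluded from the trade balance — capital account: acquisition of foreign patents and trademarks (non-produced assets) 140.9, sale of embassy land to a foreign government 73.1; financial account: increase in resident deposits held at foreign banks 186.8, foreign purchases of domestic corporate bonds 1376.6, sale of domestic government bonds to non-residents 457.0, domestic pension funds' purchases of foreign equities 623.9; primary income: profits repatriated by foreign-owned firms operating domestically 236.4, compensation paid to foreign seasonal workers 134.8, compensation earned by residents employed abroad 180.2, dividends paid to foreign shareholders of resident firms 291.7; secondary income: official foreign aid grants received (current) 146.3, personal remittances sent abroad by immigrant workers 276.9.)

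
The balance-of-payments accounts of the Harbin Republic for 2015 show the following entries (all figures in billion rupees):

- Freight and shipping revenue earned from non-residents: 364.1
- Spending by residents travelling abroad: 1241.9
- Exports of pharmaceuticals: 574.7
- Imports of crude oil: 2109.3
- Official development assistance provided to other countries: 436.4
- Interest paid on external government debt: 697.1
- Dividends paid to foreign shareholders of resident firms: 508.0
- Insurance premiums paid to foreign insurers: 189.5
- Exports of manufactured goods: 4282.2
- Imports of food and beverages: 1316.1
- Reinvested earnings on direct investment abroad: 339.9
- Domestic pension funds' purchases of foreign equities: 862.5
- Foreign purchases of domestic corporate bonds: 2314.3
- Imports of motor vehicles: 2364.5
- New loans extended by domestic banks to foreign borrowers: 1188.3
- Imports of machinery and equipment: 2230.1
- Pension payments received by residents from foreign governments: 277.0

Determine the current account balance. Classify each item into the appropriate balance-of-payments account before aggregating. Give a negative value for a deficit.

-5255.0

Goods: -2230.1 + 4282.2 - 2364.5 - 1316.1 + 574.7 - 2109.3 = -3163.1
Services: 364.1 - 1241.9 - 189.5 = -1067.3
Primary income: -697.1 + 339.9 - 508.0 = -865.2
Secondary income: 277.0 - 436.4 = -159.4
Current account = (-3163.1) + (-1067.3) + (-865.2) + (-159.4) = -5255.0
(Excluded from the current account — financial account: domestic pension funds' purchases of foreign equities 862.5, foreign purchases of domestic corporate bonds 2314.3, new loans extended by domestic banks to foreign borrowers 1188.3.)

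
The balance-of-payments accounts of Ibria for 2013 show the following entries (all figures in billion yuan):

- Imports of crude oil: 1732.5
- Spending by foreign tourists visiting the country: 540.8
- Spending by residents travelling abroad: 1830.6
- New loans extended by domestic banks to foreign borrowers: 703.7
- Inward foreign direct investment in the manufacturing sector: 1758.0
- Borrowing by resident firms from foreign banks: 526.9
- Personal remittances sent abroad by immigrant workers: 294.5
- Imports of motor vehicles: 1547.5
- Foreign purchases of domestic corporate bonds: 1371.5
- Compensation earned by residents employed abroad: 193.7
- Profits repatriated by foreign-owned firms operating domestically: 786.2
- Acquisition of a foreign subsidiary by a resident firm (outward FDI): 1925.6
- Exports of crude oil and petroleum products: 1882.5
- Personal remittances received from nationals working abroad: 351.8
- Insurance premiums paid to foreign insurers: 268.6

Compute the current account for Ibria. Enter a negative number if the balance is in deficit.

Goods: -1547.5 - 1732.5 + 1882.5 = -1397.5
Services: -1830.6 + 540.8 - 268.6 = -1558.4
Primary income: 193.7 - 786.2 = -592.5
Secondary income: -294.5 + 351.8 = 57.3
Current account = (-1397.5) + (-1558.4) + (-592.5) + 57.3 = -3491.1
(Excluded from the current account — financial account: new loans extended by domestic banks to foreign borrowers 703.7, inward foreign direct investment in the manufacturing sector 1758.0, borrowing by resident firms from foreign banks 526.9, foreign purchases of domestic corporate bonds 1371.5, acquisition of a foreign subsidiary by a resident firm (outward FDI) 1925.6.)

-3491.1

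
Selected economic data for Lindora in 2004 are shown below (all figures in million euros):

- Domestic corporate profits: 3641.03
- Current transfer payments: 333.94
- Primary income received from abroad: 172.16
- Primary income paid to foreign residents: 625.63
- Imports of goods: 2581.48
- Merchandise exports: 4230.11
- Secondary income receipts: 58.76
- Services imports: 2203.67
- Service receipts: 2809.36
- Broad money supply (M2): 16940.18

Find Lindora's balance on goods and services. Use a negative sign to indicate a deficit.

Goods balance = 4230.11 - 2581.48 = 1648.63
Services balance = 2809.36 - 2203.67 = 605.69
Trade balance (goods + services) = 1648.63 + 605.69 = 2254.32

2254.32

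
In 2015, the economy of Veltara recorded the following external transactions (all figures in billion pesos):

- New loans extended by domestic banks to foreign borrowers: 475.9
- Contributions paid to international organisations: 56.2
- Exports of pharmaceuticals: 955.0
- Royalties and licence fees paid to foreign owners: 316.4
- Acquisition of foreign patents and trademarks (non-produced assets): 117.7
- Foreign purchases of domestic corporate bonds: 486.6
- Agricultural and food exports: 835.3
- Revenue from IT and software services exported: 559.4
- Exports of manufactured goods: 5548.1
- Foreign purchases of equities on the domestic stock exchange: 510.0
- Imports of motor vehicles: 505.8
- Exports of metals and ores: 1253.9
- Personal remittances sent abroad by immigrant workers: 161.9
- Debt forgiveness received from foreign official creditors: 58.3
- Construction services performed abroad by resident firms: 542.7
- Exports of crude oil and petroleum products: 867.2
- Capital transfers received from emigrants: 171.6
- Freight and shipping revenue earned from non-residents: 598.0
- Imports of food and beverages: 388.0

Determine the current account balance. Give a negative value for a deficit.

9731.3

Goods: 835.3 + 1253.9 - 505.8 + 867.2 + 5548.1 + 955.0 - 388.0 = 8565.7
Services: -316.4 + 598.0 + 542.7 + 559.4 = 1383.7
Secondary income: -161.9 - 56.2 = -218.1
Current account = 8565.7 + 1383.7 + (-218.1) = 9731.3
(Excluded from the current account — financial account: new loans extended by domestic banks to foreign borrowers 475.9, foreign purchases of domestic corporate bonds 486.6, foreign purchases of equities on the domestic stock exchange 510.0; capital account: acquisition of foreign patents and trademarks (non-produced assets) 117.7, debt forgiveness received from foreign official creditors 58.3, capital transfers received from emigrants 171.6.)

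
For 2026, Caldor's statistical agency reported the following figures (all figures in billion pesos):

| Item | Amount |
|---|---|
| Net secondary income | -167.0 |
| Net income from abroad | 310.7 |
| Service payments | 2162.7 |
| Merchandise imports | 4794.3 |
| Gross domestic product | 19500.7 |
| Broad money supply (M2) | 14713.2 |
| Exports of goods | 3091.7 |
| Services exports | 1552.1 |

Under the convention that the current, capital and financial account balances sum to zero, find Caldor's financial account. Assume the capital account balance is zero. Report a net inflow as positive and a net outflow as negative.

2169.5

Goods balance = 3091.7 - 4794.3 = -1702.6
Services balance = 1552.1 - 2162.7 = -610.6
Trade balance (goods + services) = -1702.6 + (-610.6) = -2313.2
Net primary income = 310.7
Net secondary income = -167.0
Current account = -2313.2 + 310.7 + (-167.0) = -2169.5
Financial account = -(-2169.5) = 2169.5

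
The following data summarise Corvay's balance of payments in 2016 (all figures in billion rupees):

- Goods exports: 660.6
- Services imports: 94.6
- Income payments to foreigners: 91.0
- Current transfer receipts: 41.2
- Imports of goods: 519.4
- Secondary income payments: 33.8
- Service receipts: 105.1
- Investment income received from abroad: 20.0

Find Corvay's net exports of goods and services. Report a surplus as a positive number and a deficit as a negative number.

151.7

Goods balance = 660.6 - 519.4 = 141.2
Services balance = 105.1 - 94.6 = 10.5
Trade balance (goods + services) = 141.2 + 10.5 = 151.7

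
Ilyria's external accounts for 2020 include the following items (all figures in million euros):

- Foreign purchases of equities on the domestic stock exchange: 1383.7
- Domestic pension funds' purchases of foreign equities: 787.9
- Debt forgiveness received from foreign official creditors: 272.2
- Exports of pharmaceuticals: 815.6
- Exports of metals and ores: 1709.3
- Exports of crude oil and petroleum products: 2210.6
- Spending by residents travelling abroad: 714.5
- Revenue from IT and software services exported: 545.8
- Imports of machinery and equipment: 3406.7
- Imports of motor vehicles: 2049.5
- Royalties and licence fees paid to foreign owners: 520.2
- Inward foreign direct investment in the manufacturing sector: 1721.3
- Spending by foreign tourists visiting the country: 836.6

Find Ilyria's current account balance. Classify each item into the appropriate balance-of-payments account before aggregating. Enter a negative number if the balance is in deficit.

Goods: -2049.5 + 1709.3 + 2210.6 - 3406.7 + 815.6 = -720.7
Services: 545.8 + 836.6 - 520.2 - 714.5 = 147.7
Current account = (-720.7) + 147.7 = -573.0
(Excluded from the current account — financial account: foreign purchases of equities on the domestic stock exchange 1383.7, domestic pension funds' purchases of foreign equities 787.9, inward foreign direct investment in the manufacturing sector 1721.3; capital account: debt forgiveness received from foreign official creditors 272.2.)

-573.0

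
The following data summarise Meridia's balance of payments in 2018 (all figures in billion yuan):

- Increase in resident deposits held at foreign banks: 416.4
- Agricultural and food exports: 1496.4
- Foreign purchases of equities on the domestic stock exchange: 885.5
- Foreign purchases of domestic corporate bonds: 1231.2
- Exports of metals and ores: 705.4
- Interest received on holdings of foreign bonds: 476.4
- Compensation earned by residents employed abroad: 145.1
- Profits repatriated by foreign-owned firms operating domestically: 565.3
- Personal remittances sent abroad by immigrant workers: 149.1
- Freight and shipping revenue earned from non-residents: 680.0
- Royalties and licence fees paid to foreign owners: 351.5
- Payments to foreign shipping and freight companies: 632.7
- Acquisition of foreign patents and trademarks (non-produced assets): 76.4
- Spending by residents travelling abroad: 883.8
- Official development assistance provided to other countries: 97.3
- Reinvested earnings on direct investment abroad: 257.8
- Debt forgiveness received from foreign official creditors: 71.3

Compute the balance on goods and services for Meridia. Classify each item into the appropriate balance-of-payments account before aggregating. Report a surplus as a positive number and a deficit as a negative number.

1013.8

Goods: 1496.4 + 705.4 = 2201.8
Services: -883.8 - 351.5 + 680.0 - 632.7 = -1188.0
Trade balance = 2201.8 + (-1188.0) = 1013.8
(Excluded from the trade balance — financial account: increase in resident deposits held at foreign banks 416.4, foreign purchases of equities on the domestic stock exchange 885.5, foreign purchases of domestic corporate bonds 1231.2; primary income: interest received on holdings of foreign bonds 476.4, compensation earned by residents employed abroad 145.1, profits repatriated by foreign-owned firms operating domestically 565.3, reinvested earnings on direct investment abroad 257.8; secondary income: personal remittances sent abroad by immigrant workers 149.1, official development assistance provided to other countries 97.3; capital account: acquisition of foreign patents and trademarks (non-produced assets) 76.4, debt forgiveness received from foreign official creditors 71.3.)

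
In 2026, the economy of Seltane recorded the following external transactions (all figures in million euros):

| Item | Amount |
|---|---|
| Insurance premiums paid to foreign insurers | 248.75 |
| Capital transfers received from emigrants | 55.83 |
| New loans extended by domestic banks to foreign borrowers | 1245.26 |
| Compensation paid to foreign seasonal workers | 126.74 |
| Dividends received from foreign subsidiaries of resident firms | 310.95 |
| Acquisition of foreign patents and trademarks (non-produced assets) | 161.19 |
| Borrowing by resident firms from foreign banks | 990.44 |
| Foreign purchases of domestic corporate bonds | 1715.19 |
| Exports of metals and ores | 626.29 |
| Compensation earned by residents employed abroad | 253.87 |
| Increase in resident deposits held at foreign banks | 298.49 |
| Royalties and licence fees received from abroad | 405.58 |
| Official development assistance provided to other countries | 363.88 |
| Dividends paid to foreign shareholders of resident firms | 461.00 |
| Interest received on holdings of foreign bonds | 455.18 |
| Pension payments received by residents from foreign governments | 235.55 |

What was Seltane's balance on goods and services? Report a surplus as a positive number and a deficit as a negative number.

783.12

Goods: 626.29
Services: -248.75 + 405.58 = 156.83
Trade balance = 626.29 + 156.83 = 783.12
(Excluded from the trade balance — capital account: capital transfers received from emigrants 55.83, acquisition of foreign patents and trademarks (non-produced assets) 161.19; financial account: new loans extended by domestic banks to foreign borrowers 1245.26, borrowing by resident firms from foreign banks 990.44, foreign purchases of domestic corporate bonds 1715.19, increase in resident deposits held at foreign banks 298.49; primary income: compensation paid to foreign seasonal workers 126.74, dividends received from foreign subsidiaries of resident firms 310.95, compensation earned by residents employed abroad 253.87, dividends paid to foreign shareholders of resident firms 461.00, interest received on holdings of foreign bonds 455.18; secondary income: official development assistance provided to other countries 363.88, pension payments received by residents from foreign governments 235.55.)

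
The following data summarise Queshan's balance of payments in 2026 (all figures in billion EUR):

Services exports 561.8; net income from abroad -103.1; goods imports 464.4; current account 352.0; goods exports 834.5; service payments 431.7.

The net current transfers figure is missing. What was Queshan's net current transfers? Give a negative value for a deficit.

Current account = goods balance + services balance + net primary income + net secondary income
Sum of the known components = 397.1
Net current transfers = CA - (known components) = 352.0 - 397.1 = -45.1

-45.1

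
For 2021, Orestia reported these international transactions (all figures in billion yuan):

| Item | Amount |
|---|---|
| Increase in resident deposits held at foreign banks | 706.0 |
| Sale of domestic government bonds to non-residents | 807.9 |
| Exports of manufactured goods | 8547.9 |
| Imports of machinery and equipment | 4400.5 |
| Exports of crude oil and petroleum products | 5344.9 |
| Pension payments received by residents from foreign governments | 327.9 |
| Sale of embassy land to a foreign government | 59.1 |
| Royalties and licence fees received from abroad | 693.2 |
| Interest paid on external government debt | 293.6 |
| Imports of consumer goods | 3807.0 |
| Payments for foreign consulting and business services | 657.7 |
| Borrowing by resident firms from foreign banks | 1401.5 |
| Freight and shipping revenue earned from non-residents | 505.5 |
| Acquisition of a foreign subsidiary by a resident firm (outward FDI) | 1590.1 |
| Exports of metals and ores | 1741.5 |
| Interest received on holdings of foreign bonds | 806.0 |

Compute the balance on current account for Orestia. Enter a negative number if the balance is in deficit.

8808.1

Goods: -4400.5 + 1741.5 - 3807.0 + 5344.9 + 8547.9 = 7426.8
Services: 505.5 + 693.2 - 657.7 = 541.0
Primary income: 806.0 - 293.6 = 512.4
Secondary income: 327.9
Current account = 7426.8 + 541.0 + 512.4 + 327.9 = 8808.1
(Excluded from the current account — financial account: increase in resident deposits held at foreign banks 706.0, sale of domestic government bonds to non-residents 807.9, borrowing by resident firms from foreign banks 1401.5, acquisition of a foreign subsidiary by a resident firm (outward FDI) 1590.1; capital account: sale of embassy land to a foreign government 59.1.)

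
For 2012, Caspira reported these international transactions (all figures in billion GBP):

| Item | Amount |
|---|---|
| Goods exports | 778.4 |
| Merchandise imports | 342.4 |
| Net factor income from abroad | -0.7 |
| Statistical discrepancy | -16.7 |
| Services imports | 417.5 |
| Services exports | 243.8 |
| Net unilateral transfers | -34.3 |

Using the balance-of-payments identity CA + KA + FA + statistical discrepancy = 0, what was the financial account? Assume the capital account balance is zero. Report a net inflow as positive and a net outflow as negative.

Goods balance = 778.4 - 342.4 = 436.0
Services balance = 243.8 - 417.5 = -173.7
Trade balance (goods + services) = 436.0 + (-173.7) = 262.3
Net primary income = -0.7
Net secondary income = -34.3
Current account = 262.3 + (-0.7) + (-34.3) = 227.3
Financial account = -(227.3 + (-16.7)) = -210.6

-210.6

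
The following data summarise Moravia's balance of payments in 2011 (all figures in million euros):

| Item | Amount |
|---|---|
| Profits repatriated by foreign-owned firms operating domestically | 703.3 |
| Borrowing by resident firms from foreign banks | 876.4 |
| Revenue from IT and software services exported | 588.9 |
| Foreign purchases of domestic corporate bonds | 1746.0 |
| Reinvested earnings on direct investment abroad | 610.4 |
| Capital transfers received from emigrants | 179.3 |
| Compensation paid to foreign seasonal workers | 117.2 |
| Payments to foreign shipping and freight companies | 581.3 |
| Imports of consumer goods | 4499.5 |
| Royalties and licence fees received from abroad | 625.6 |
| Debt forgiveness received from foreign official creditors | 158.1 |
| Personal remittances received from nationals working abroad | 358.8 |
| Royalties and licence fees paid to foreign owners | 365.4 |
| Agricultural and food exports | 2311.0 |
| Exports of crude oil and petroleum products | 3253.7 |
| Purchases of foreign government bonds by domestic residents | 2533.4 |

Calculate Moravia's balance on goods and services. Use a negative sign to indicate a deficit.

1333.0

Goods: 2311.0 - 4499.5 + 3253.7 = 1065.2
Services: 625.6 - 581.3 + 588.9 - 365.4 = 267.8
Trade balance = 1065.2 + 267.8 = 1333.0
(Excluded from the trade balance — primary income: profits repatriated by foreign-owned firms operating domestically 703.3, reinvested earnings on direct investment abroad 610.4, compensation paid to foreign seasonal workers 117.2; financial account: borrowing by resident firms from foreign banks 876.4, foreign purchases of domestic corporate bonds 1746.0, purchases of foreign government bonds by domestic residents 2533.4; capital account: capital transfers received from emigrants 179.3, debt forgiveness received from foreign official creditors 158.1; secondary income: personal remittances received from nationals working abroad 358.8.)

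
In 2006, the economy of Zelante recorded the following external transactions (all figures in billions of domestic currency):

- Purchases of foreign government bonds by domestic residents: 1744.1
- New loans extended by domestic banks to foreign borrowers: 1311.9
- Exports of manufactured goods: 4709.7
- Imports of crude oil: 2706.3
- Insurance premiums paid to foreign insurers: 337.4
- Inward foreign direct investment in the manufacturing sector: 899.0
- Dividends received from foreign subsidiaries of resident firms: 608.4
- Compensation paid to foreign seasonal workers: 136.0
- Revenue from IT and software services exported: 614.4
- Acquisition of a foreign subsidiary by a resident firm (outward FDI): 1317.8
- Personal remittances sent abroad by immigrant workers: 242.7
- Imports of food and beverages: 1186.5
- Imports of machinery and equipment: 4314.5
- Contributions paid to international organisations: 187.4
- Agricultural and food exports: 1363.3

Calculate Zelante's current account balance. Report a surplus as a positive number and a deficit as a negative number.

Goods: -4314.5 - 1186.5 + 4709.7 - 2706.3 + 1363.3 = -2134.3
Services: 614.4 - 337.4 = 277.0
Primary income: -136.0 + 608.4 = 472.4
Secondary income: -242.7 - 187.4 = -430.1
Current account = (-2134.3) + 277.0 + 472.4 + (-430.1) = -1815.0
(Excluded from the current account — financial account: purchases of foreign government bonds by domestic residents 1744.1, new loans extended by domestic banks to foreign borrowers 1311.9, inward foreign direct investment in the manufacturing sector 899.0, acquisition of a foreign subsidiary by a resident firm (outward FDI) 1317.8.)

-1815.0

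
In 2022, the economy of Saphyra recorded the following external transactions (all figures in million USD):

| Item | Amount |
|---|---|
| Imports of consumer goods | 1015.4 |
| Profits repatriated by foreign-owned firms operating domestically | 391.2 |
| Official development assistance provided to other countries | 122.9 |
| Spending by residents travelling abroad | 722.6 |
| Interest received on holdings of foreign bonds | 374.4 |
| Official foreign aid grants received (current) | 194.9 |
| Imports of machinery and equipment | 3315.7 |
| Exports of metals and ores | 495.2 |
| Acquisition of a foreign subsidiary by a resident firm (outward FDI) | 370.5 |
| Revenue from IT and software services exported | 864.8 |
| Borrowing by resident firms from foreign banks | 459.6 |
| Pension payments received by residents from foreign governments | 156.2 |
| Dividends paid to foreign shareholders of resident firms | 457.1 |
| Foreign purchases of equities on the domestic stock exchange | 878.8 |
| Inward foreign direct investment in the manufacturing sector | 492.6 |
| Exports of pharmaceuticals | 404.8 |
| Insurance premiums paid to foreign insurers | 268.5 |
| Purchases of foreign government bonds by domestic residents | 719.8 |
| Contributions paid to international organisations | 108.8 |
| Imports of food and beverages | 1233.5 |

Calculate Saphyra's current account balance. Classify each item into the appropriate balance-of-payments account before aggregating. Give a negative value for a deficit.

Goods: -3315.7 - 1015.4 - 1233.5 + 404.8 + 495.2 = -4664.6
Services: -268.5 + 864.8 - 722.6 = -126.3
Primary income: 374.4 - 457.1 - 391.2 = -473.9
Secondary income: -108.8 + 156.2 - 122.9 + 194.9 = 119.4
Current account = (-4664.6) + (-126.3) + (-473.9) + 119.4 = -5145.4
(Excluded from the current account — financial account: acquisition of a foreign subsidiary by a resident firm (outward FDI) 370.5, borrowing by resident firms from foreign banks 459.6, foreign purchases of equities on the domestic stock exchange 878.8, inward foreign direct investment in the manufacturing sector 492.6, purchases of foreign government bonds by domestic residents 719.8.)

-5145.4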